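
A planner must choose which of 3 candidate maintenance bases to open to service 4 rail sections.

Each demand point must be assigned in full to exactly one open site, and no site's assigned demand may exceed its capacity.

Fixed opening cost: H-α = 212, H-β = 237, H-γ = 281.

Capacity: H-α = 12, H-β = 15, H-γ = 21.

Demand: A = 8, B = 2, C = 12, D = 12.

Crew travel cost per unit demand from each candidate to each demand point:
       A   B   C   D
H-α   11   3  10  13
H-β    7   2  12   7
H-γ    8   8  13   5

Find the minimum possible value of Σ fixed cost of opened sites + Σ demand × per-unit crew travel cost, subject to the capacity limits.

Open {H-β, H-γ}; cheapest assignment that respects the capacities:
  H-β (cap 15, load 14): B, C — cost 2×2 + 12×12 = 148
  H-γ (cap 21, load 20): A, D — cost 8×8 + 12×5 = 124
  Shipping 272, fixed 518 → total 790.
  Any other capacity-feasible assignment to {H-β, H-γ} ships for at least 272.
Compare {H-α, H-β, H-γ}: its best feasible assignment gives total 970.
Every other set of open sites that can feasibly serve all demand totals ≥ 970 even under its best assignment. Minimum: 790.

790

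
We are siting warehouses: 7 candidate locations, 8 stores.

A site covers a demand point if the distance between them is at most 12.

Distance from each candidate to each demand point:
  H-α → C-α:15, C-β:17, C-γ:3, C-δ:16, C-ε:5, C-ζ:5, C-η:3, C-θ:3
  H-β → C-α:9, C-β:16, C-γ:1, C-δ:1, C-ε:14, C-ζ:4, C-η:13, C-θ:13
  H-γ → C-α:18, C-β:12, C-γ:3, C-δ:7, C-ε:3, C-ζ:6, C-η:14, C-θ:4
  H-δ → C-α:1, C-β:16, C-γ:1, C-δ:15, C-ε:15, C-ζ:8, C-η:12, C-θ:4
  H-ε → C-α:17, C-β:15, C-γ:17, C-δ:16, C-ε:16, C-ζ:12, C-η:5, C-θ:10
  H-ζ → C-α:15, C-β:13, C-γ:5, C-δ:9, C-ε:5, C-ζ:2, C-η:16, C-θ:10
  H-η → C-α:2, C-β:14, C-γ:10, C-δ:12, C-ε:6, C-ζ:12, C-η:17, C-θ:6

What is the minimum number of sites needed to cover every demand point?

2

Coverage sets (demand points within 12 of each site):
  H-α: {C-γ, C-ε, C-ζ, C-η, C-θ}
  H-β: {C-α, C-γ, C-δ, C-ζ}
  H-γ: {C-β, C-γ, C-δ, C-ε, C-ζ, C-θ}
  H-δ: {C-α, C-γ, C-ζ, C-η, C-θ}
  H-ε: {C-ζ, C-η, C-θ}
  H-ζ: {C-γ, C-δ, C-ε, C-ζ, C-θ}
  H-η: {C-α, C-γ, C-δ, C-ε, C-ζ, C-θ}
No single site covers all 8 demand points.
But {H-γ, H-δ} covers everything, so the minimum is 2.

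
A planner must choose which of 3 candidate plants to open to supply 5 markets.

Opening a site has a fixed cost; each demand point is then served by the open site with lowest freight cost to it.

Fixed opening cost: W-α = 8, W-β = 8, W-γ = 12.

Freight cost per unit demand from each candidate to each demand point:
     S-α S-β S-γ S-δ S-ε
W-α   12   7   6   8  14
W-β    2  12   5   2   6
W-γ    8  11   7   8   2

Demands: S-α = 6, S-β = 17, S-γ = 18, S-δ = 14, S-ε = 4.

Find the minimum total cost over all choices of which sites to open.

285

Open {W-α, W-β, W-γ}: assign each demand point to its cheapest open site.
  S-α→W-β 6×2=12, S-β→W-α 17×7=119, S-γ→W-β 18×5=90, S-δ→W-β 14×2=28, S-ε→W-γ 4×2=8
  freight cost 257, fixed 28 → total 285.
Compare {W-α, W-β}: freight cost 273 + fixed 16 = 289.
Compare {W-β, W-γ}: freight cost 325 + fixed 20 = 345.
Compare {W-β}: freight cost 358 + fixed 8 = 366.
All other subsets cost ≥ 289. Minimum total cost: 285.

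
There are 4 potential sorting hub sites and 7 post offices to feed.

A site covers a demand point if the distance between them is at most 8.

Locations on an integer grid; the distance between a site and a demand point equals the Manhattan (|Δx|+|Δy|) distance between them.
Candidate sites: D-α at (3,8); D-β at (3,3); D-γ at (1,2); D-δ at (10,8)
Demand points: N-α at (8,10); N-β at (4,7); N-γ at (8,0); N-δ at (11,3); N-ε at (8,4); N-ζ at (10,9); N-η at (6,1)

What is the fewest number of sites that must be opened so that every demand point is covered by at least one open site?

Coverage sets (demand points within 8 of each site):
  D-α: {N-α, N-β, N-ζ}
  D-β: {N-β, N-γ, N-δ, N-ε, N-η}
  D-γ: {N-β, N-η}
  D-δ: {N-α, N-β, N-δ, N-ε, N-ζ}
No single site covers all 7 demand points.
But {D-α, D-β} covers everything, so the minimum is 2.

2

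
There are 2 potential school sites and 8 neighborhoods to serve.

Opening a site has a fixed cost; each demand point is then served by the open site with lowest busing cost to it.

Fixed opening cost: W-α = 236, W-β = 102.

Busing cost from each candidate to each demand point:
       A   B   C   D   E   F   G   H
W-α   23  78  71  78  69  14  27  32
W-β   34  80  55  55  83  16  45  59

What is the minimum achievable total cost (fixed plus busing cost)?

529

Open {W-β}: assign each demand point to its cheapest open site.
  A→W-β 34, B→W-β 80, C→W-β 55, D→W-β 55, E→W-β 83, F→W-β 16, G→W-β 45, H→W-β 59
  busing cost 427, fixed 102 → total 529.
Compare {W-α}: busing cost 392 + fixed 236 = 628.
Compare {W-α, W-β}: busing cost 353 + fixed 338 = 691.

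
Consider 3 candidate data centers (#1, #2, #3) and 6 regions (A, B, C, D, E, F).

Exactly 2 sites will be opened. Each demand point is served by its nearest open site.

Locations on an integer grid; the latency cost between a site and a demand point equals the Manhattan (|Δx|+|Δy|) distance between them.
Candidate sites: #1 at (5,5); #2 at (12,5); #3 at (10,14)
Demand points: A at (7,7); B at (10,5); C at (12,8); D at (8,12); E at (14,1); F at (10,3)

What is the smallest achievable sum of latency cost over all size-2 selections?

26

Open {#2, #3}.
  A→#2 7, B→#2 2, C→#2 3, D→#3 4, E→#2 6, F→#2 4  ⇒ total 26.
Compare {#1, #2}: total 29.
Compare {#1, #3}: total 41.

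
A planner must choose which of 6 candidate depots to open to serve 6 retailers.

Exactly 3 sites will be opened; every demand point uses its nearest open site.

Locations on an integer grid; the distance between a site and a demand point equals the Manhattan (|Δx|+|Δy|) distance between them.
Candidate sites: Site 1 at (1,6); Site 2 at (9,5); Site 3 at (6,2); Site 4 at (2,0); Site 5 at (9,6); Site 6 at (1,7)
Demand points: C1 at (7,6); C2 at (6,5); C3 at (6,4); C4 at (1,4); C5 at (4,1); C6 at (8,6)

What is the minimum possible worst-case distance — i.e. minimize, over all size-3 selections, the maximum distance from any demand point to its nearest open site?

Open {Site 1, Site 2, Site 3}.
  Farthest demand point is C1 at distance 3 (to Site 2); all others are ≤ 3.
With {Site 1, Site 3, Site 5} the worst case is 3.
With {Site 2, Site 3, Site 6} the worst case is 3.
No size-3 selection achieves below 3.

3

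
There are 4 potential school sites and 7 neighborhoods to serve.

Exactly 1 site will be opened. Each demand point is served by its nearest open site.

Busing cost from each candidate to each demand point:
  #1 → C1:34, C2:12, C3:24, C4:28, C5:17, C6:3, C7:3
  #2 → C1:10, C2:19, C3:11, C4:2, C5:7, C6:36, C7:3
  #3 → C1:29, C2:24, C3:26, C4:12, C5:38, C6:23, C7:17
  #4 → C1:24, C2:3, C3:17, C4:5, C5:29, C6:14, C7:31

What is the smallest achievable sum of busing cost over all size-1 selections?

Open {#2}.
  C1→#2 10, C2→#2 19, C3→#2 11, C4→#2 2, C5→#2 7, C6→#2 36, C7→#2 3  ⇒ total 88.
Compare {#1}: total 121.
Compare {#4}: total 123.
No size-1 selection does better; minimum is 88.

88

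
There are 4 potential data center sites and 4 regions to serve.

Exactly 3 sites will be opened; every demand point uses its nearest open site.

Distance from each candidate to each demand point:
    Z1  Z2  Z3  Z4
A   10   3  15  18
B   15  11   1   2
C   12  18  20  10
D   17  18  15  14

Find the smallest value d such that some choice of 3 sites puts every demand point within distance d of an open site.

10

Open {A, B, C}.
  Farthest demand point is Z1 at distance 10 (to A); all others are ≤ 10.
With {A, B, D} the worst case is 10.
With {B, C, D} the worst case is 12.
No size-3 selection achieves below 10.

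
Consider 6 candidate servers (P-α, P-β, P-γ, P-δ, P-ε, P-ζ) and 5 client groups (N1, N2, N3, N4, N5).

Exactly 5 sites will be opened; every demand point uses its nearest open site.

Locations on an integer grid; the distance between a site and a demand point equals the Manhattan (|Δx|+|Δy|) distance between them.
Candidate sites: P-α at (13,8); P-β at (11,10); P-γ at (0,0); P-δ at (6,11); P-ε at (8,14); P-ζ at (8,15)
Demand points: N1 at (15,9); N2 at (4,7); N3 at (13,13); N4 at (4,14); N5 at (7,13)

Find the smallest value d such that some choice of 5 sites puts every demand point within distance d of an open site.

6

Open {P-α, P-β, P-γ, P-δ, P-ε}.
  Farthest demand point is N2 at distance 6 (to P-δ); all others are ≤ 6.
With {P-α, P-β, P-γ, P-δ, P-ζ} the worst case is 6.
With {P-α, P-β, P-δ, P-ε, P-ζ} the worst case is 6.
No size-5 selection achieves below 6.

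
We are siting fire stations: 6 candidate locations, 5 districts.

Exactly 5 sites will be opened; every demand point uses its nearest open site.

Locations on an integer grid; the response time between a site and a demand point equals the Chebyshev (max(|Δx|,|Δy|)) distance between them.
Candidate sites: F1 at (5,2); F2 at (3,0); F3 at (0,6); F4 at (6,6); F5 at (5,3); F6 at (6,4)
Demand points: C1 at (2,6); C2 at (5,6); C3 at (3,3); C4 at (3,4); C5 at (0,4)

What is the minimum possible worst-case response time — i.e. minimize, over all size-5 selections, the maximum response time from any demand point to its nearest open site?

2

Open {F1, F2, F3, F4, F5}.
  Farthest demand point is C1 at response time 2 (to F3); all others are ≤ 2.
With {F1, F2, F3, F4, F6} the worst case is 2.
With {F1, F2, F3, F5, F6} the worst case is 2.
No size-5 selection achieves below 2.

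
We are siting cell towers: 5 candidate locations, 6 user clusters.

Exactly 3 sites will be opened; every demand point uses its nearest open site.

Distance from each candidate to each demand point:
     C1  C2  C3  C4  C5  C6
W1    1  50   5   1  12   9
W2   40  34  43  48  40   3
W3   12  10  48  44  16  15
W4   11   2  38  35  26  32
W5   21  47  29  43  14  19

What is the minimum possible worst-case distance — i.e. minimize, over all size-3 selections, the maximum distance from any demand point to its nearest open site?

12

Open {W1, W2, W3}.
  Farthest demand point is C5 at distance 12 (to W1); all others are ≤ 12.
With {W1, W2, W4} the worst case is 12.
With {W1, W3, W4} the worst case is 12.
No size-3 selection achieves below 12.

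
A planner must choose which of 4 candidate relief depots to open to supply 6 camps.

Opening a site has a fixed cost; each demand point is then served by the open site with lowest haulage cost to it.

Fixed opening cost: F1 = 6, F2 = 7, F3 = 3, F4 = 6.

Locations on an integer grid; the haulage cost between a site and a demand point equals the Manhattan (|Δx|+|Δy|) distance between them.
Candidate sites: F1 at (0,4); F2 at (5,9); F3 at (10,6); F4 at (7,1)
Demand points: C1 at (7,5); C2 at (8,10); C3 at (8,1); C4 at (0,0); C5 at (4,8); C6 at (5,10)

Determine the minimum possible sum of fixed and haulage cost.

33

Open {F2, F4}: assign each demand point to its cheapest open site.
  C1→F4 4, C2→F2 4, C3→F4 1, C4→F4 8, C5→F2 2, C6→F2 1
  haulage cost 20, fixed 13 → total 33.
Compare {F1, F2, F4}: haulage cost 16 + fixed 19 = 35.
Compare {F2, F3, F4}: haulage cost 20 + fixed 16 = 36.
Compare {F1, F2, F3}: haulage cost 22 + fixed 16 = 38.
All other subsets cost ≥ 35. Minimum total cost: 33.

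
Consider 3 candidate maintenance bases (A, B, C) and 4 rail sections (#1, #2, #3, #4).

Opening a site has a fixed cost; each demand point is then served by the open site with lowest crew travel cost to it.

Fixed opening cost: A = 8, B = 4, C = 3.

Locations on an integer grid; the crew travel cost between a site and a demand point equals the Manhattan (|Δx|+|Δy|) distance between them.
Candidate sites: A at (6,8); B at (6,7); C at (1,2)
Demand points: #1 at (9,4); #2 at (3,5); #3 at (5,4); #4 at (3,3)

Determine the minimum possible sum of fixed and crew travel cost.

Open {B, C}: assign each demand point to its cheapest open site.
  #1→B 6, #2→B 5, #3→B 4, #4→C 3
  crew travel cost 18, fixed 7 → total 25.
Compare {B}: crew travel cost 22 + fixed 4 = 26.
Compare {C}: crew travel cost 24 + fixed 3 = 27.
Compare {A, C}: crew travel cost 20 + fixed 11 = 31.
All other subsets cost ≥ 26. Minimum total cost: 25.

25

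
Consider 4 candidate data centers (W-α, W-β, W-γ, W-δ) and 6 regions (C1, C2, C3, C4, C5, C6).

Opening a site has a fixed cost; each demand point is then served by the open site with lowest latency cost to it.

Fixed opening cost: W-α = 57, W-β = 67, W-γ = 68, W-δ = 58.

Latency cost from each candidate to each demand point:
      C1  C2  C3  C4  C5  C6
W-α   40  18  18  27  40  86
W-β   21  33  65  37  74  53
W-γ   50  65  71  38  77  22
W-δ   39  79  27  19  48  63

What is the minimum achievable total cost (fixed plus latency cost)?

286

Open {W-α}: assign each demand point to its cheapest open site.
  C1→W-α 40, C2→W-α 18, C3→W-α 18, C4→W-α 27, C5→W-α 40, C6→W-α 86
  latency cost 229, fixed 57 → total 286.
Compare {W-α, W-γ}: latency cost 165 + fixed 125 = 290.
Compare {W-α, W-β}: latency cost 177 + fixed 124 = 301.
Compare {W-α, W-δ}: latency cost 197 + fixed 115 = 312.
All other subsets cost ≥ 290. Minimum total cost: 286.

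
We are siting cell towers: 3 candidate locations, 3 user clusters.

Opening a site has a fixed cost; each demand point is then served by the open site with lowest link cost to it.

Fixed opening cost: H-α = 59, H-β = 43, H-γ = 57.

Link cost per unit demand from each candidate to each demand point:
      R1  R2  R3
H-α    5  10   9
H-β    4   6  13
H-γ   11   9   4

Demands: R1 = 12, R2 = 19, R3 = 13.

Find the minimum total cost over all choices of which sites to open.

Open {H-β, H-γ}: assign each demand point to its cheapest open site.
  R1→H-β 12×4=48, R2→H-β 19×6=114, R3→H-γ 13×4=52
  link cost 214, fixed 100 → total 314.
Compare {H-α, H-β, H-γ}: link cost 214 + fixed 159 = 373.
Compare {H-β}: link cost 331 + fixed 43 = 374.
Compare {H-α, H-β}: link cost 279 + fixed 102 = 381.
All other subsets cost ≥ 373. Minimum total cost: 314.

314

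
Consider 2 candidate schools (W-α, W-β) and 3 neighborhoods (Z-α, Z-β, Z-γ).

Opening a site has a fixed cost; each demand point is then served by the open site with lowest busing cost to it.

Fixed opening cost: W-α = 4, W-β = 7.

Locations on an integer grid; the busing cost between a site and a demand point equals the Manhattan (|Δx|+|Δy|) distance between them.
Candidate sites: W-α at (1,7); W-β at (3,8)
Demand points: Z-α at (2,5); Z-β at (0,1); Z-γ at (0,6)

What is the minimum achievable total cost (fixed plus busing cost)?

16

Open {W-α}: assign each demand point to its cheapest open site.
  Z-α→W-α 3, Z-β→W-α 7, Z-γ→W-α 2
  busing cost 12, fixed 4 → total 16.
Compare {W-α, W-β}: busing cost 12 + fixed 11 = 23.
Compare {W-β}: busing cost 19 + fixed 7 = 26.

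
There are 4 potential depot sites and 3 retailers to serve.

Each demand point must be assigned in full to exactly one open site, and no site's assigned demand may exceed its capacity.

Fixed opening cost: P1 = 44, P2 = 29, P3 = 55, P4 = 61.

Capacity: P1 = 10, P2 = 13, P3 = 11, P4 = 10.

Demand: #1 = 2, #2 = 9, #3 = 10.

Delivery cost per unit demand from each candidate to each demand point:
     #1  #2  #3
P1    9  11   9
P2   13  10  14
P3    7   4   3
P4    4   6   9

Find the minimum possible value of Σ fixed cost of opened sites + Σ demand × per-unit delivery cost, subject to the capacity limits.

230

Open {P2, P3}; cheapest assignment that respects the capacities:
  P2 (cap 13, load 11): #1, #2 — cost 2×13 + 9×10 = 116
  P3 (cap 11, load 10): #3 — cost 10×3 = 30
  Shipping 146, fixed 84 → total 230.
  Any other capacity-feasible assignment to {P2, P3} ships for at least 146.
Compare {P1, P3}: its best feasible assignment gives total 239.
Compare {P2, P3, P4}: its best feasible assignment gives total 255.
Every other set of open sites that can feasibly serve all demand totals ≥ 239 even under its best assignment. Minimum: 230.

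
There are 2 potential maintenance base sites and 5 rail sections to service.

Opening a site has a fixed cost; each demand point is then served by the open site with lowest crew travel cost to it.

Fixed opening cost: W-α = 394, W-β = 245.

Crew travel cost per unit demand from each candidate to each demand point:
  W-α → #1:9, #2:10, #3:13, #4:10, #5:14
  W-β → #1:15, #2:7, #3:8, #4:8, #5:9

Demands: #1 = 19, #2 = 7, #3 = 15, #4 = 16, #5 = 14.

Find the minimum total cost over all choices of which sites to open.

953

Open {W-β}: assign each demand point to its cheapest open site.
  #1→W-β 19×15=285, #2→W-β 7×7=49, #3→W-β 15×8=120, #4→W-β 16×8=128, #5→W-β 14×9=126
  crew travel cost 708, fixed 245 → total 953.
Compare {W-α}: crew travel cost 792 + fixed 394 = 1186.
Compare {W-α, W-β}: crew travel cost 594 + fixed 639 = 1233.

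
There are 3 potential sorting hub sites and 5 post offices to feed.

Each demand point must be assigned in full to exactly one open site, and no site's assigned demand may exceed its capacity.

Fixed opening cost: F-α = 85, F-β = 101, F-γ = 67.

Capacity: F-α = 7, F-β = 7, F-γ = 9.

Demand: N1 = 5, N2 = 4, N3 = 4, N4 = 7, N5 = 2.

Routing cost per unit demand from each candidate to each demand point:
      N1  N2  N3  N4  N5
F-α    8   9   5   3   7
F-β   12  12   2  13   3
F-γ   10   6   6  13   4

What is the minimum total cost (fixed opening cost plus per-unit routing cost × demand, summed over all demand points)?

362

Open {F-α, F-β, F-γ}; cheapest assignment that respects the capacities:
  F-α (cap 7, load 7): N4 — cost 7×3 = 21
  F-β (cap 7, load 6): N3, N5 — cost 4×2 + 2×3 = 14
  F-γ (cap 9, load 9): N1, N2 — cost 5×10 + 4×6 = 74
  Shipping 109, fixed 253 → total 362.
  Any other capacity-feasible assignment to {F-α, F-β, F-γ} ships for at least 109.
Total demand is 22 and no other set of sites has combined capacity ≥ 22, so {F-α, F-β, F-γ} is the only feasible choice of open sites. Minimum: 362.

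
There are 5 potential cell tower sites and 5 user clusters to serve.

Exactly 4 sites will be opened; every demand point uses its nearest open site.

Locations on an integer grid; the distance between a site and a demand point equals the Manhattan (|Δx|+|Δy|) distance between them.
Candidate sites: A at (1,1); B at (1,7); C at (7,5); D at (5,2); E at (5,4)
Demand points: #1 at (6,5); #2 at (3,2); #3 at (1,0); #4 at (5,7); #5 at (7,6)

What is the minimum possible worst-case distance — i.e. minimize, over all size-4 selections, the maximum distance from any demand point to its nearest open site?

Open {A, B, C, E}.
  Farthest demand point is #2 at distance 3 (to A); all others are ≤ 3.
With {A, C, D, E} the worst case is 3.
With {A, B, C, D} the worst case is 4.
No size-4 selection achieves below 3.

3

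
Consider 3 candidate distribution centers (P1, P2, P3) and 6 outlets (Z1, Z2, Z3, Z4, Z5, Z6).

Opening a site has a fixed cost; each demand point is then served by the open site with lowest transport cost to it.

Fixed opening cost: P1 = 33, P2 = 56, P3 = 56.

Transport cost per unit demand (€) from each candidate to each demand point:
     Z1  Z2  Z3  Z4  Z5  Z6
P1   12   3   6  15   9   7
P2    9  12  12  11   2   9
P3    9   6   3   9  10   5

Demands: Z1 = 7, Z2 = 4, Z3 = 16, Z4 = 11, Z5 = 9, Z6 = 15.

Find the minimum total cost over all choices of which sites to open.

439

Open {P2, P3}: assign each demand point to its cheapest open site.
  Z1→P2 7×9=63, Z2→P3 4×6=24, Z3→P3 16×3=48, Z4→P3 11×9=99, Z5→P2 9×2=18, Z6→P3 15×5=75
  transport cost 327, fixed 112 → total 439.
Compare {P3}: transport cost 399 + fixed 56 = 455.
Compare {P1, P2, P3}: transport cost 315 + fixed 145 = 460.
Compare {P1, P3}: transport cost 378 + fixed 89 = 467.
All other subsets cost ≥ 455. Minimum total cost: 439.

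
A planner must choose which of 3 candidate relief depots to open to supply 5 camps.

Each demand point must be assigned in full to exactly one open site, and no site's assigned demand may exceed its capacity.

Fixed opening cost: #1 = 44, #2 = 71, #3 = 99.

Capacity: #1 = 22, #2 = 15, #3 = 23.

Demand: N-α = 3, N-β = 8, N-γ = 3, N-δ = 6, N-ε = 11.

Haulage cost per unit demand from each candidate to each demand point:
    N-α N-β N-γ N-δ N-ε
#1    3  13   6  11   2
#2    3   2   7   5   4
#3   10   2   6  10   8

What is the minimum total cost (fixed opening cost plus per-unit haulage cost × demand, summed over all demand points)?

Open {#1, #2}; cheapest assignment that respects the capacities:
  #1 (cap 22, load 17): N-α, N-γ, N-ε — cost 3×3 + 3×6 + 11×2 = 49
  #2 (cap 15, load 14): N-β, N-δ — cost 8×2 + 6×5 = 46
  Shipping 95, fixed 115 → total 210.
  Any other capacity-feasible assignment to {#1, #2} ships for at least 95.
Compare {#1, #3}: its best feasible assignment gives total 268.
Compare {#1, #2, #3}: its best feasible assignment gives total 309.
Every other set of open sites that can feasibly serve all demand totals ≥ 268 even under its best assignment. Minimum: 210.

210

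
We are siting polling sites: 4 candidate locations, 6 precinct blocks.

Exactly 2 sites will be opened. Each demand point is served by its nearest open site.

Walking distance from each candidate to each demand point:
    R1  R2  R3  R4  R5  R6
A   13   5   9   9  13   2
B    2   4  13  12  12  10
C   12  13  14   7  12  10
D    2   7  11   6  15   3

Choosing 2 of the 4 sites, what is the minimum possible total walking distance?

Open {A, D}.
  R1→D 2, R2→A 5, R3→A 9, R4→D 6, R5→A 13, R6→A 2  ⇒ total 37.
Compare {A, B}: total 38.
Compare {B, D}: total 38.
No size-2 selection does better; minimum is 37.

37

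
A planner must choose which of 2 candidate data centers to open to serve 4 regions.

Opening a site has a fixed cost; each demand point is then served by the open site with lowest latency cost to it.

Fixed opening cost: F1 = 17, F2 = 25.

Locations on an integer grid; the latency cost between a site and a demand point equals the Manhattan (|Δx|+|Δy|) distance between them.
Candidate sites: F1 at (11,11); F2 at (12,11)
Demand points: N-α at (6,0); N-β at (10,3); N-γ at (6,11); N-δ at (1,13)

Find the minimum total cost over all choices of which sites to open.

Open {F1}: assign each demand point to its cheapest open site.
  N-α→F1 16, N-β→F1 9, N-γ→F1 5, N-δ→F1 12
  latency cost 42, fixed 17 → total 59.
Compare {F2}: latency cost 46 + fixed 25 = 71.
Compare {F1, F2}: latency cost 42 + fixed 42 = 84.

59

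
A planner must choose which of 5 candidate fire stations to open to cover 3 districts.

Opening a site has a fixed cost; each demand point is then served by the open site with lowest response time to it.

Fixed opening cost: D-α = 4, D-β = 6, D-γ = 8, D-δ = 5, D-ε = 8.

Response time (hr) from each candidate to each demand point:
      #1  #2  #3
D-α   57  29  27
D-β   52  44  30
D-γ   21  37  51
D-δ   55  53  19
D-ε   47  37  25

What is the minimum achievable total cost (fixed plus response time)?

86

Open {D-α, D-γ, D-δ}: assign each demand point to its cheapest open site.
  #1→D-γ 21, #2→D-α 29, #3→D-δ 19
  response time 69, fixed 17 → total 86.
Compare {D-α, D-γ}: response time 77 + fixed 12 = 89.
Compare {D-γ, D-δ}: response time 77 + fixed 13 = 90.
Compare {D-α, D-β, D-γ, D-δ}: response time 69 + fixed 23 = 92.
All other subsets cost ≥ 89. Minimum total cost: 86.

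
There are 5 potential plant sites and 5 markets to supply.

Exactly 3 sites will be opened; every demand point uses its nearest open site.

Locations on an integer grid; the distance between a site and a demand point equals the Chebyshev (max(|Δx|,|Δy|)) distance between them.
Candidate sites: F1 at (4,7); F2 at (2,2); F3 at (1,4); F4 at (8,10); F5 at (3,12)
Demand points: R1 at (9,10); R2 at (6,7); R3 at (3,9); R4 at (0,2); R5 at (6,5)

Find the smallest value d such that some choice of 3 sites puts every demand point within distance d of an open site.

2

Open {F1, F2, F4}.
  Farthest demand point is R2 at distance 2 (to F1); all others are ≤ 2.
With {F1, F3, F4} the worst case is 2.
With {F2, F4, F5} the worst case is 4.
No size-3 selection achieves below 2.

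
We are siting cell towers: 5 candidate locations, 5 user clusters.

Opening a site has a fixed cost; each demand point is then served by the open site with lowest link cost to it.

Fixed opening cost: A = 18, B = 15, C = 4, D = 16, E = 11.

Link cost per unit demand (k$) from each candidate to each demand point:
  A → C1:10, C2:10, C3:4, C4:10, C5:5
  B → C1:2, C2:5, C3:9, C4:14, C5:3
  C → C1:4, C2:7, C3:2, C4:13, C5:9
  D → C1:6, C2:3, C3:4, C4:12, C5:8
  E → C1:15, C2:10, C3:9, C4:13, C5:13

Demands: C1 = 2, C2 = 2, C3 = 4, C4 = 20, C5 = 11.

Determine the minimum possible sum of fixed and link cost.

Open {A, B, C}: assign each demand point to its cheapest open site.
  C1→B 2×2=4, C2→B 2×5=10, C3→C 4×2=8, C4→A 20×10=200, C5→B 11×3=33
  link cost 255, fixed 37 → total 292.
Compare {A, B}: link cost 263 + fixed 33 = 296.
Compare {A, B, C, E}: link cost 255 + fixed 48 = 303.
Compare {A, B, C, D}: link cost 251 + fixed 53 = 304.
All other subsets cost ≥ 296. Minimum total cost: 292.

292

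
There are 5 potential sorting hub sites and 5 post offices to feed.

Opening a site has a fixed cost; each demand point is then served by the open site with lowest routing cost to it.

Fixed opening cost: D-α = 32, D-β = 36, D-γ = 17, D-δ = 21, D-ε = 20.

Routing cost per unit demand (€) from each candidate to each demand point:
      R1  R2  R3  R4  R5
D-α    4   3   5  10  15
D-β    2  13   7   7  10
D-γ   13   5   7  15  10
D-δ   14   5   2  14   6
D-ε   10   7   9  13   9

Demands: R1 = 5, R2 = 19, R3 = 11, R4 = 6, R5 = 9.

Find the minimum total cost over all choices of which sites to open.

Open {D-α, D-δ}: assign each demand point to its cheapest open site.
  R1→D-α 5×4=20, R2→D-α 19×3=57, R3→D-δ 11×2=22, R4→D-α 6×10=60, R5→D-δ 9×6=54
  routing cost 213, fixed 53 → total 266.
Compare {D-α, D-β, D-δ}: routing cost 185 + fixed 89 = 274.
Compare {D-β, D-δ}: routing cost 223 + fixed 57 = 280.
Compare {D-α, D-γ, D-δ}: routing cost 213 + fixed 70 = 283.
All other subsets cost ≥ 274. Minimum total cost: 266.

266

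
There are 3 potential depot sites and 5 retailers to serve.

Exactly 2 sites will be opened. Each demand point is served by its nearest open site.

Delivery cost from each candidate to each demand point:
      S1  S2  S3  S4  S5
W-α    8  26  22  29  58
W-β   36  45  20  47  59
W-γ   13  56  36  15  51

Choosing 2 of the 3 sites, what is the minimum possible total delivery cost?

122

Open {W-α, W-γ}.
  S1→W-α 8, S2→W-α 26, S3→W-α 22, S4→W-γ 15, S5→W-γ 51  ⇒ total 122.
Compare {W-α, W-β}: total 141.
Compare {W-β, W-γ}: total 144.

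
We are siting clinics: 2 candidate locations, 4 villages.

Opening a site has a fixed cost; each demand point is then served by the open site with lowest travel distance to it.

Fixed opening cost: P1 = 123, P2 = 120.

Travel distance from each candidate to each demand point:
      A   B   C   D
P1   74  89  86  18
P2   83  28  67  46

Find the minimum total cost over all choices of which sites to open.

Open {P2}: assign each demand point to its cheapest open site.
  A→P2 83, B→P2 28, C→P2 67, D→P2 46
  travel distance 224, fixed 120 → total 344.
Compare {P1}: travel distance 267 + fixed 123 = 390.
Compare {P1, P2}: travel distance 187 + fixed 243 = 430.

344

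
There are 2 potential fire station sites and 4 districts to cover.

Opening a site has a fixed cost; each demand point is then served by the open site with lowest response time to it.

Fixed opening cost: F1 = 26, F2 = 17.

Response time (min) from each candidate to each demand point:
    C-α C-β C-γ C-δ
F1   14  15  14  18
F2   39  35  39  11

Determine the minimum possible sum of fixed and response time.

Open {F1}: assign each demand point to its cheapest open site.
  C-α→F1 14, C-β→F1 15, C-γ→F1 14, C-δ→F1 18
  response time 61, fixed 26 → total 87.
Compare {F1, F2}: response time 54 + fixed 43 = 97.
Compare {F2}: response time 124 + fixed 17 = 141.

87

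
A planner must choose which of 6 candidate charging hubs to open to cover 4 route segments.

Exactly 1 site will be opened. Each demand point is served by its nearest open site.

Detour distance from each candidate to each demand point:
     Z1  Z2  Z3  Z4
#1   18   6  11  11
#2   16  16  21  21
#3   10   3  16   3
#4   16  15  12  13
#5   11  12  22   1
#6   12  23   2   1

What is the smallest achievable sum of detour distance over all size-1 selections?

Open {#3}.
  Z1→#3 10, Z2→#3 3, Z3→#3 16, Z4→#3 3  ⇒ total 32.
Compare {#6}: total 38.
Compare {#1}: total 46.
No size-1 selection does better; minimum is 32.

32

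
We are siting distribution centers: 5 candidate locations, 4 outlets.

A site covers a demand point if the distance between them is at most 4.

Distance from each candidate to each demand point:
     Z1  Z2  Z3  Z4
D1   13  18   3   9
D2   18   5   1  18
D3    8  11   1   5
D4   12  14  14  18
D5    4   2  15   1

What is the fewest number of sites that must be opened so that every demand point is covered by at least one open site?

2

Coverage sets (demand points within 4 of each site):
  D1: {Z3}
  D2: {Z3}
  D3: {Z3}
  D4: {}
  D5: {Z1, Z2, Z4}
No single site covers all 4 demand points.
But {D1, D5} covers everything, so the minimum is 2.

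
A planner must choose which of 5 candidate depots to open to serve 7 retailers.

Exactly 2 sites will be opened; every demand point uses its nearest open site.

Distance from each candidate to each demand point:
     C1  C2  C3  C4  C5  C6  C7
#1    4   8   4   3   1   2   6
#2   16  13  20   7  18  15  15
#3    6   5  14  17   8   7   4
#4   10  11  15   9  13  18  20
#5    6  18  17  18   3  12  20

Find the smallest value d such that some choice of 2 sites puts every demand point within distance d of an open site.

5

Open {#1, #3}.
  Farthest demand point is C2 at distance 5 (to #3); all others are ≤ 5.
With {#1, #2} the worst case is 8.
With {#1, #4} the worst case is 8.
No size-2 selection achieves below 5.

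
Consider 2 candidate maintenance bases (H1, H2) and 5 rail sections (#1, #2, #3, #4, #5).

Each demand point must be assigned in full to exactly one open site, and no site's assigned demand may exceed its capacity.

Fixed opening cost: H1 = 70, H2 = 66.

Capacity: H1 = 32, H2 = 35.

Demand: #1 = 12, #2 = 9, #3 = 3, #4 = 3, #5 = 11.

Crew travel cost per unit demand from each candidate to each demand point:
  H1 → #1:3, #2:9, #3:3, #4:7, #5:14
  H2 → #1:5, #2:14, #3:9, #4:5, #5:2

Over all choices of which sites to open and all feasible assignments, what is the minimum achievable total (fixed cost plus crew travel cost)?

Open {H1, H2}; cheapest assignment that respects the capacities:
  H1 (cap 32, load 24): #1, #2, #3 — cost 12×3 + 9×9 + 3×3 = 126
  H2 (cap 35, load 14): #4, #5 — cost 3×5 + 11×2 = 37
  Shipping 163, fixed 136 → total 299.
  Any other capacity-feasible assignment to {H1, H2} ships for at least 163.
Total demand is 38 and no other set of sites has combined capacity ≥ 38, so {H1, H2} is the only feasible choice of open sites. Minimum: 299.

299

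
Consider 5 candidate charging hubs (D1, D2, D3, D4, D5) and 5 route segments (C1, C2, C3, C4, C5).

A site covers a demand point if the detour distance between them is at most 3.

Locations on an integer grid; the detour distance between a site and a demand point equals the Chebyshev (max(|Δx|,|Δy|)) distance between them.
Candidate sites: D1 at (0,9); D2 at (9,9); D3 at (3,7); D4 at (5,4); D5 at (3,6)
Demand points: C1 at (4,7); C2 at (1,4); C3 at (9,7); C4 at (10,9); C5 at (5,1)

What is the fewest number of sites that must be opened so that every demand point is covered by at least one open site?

3

Coverage sets (demand points within 3 of each site):
  D1: {}
  D2: {C3, C4}
  D3: {C1, C2}
  D4: {C1, C5}
  D5: {C1, C2}
No 2 sites suffice: every size-2 union leaves at least one demand point uncovered.
But {D2, D3, D4} covers everything, so the minimum is 3.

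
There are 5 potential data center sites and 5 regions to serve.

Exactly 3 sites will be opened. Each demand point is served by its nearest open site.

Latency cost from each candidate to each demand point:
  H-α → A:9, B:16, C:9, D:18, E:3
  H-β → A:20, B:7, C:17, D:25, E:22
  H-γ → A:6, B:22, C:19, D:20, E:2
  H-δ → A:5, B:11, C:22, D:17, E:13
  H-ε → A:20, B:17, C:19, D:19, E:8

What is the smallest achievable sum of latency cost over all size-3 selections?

Open {H-α, H-β, H-δ}.
  A→H-δ 5, B→H-β 7, C→H-α 9, D→H-δ 17, E→H-α 3  ⇒ total 41.
Compare {H-α, H-β, H-γ}: total 42.
Compare {H-α, H-γ, H-δ}: total 44.
No size-3 selection does better; minimum is 41.

41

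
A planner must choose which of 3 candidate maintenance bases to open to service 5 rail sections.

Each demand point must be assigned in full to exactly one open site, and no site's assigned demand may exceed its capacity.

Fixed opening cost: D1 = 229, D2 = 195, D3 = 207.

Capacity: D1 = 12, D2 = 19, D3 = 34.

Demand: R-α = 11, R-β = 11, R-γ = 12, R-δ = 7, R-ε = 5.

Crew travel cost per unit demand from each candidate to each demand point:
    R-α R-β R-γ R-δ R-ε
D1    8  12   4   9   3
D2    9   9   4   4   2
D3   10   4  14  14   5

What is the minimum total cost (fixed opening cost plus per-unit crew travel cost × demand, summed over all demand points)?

657

Open {D2, D3}; cheapest assignment that respects the capacities:
  D2 (cap 19, load 19): R-γ, R-δ — cost 12×4 + 7×4 = 76
  D3 (cap 34, load 27): R-α, R-β, R-ε — cost 11×10 + 11×4 + 5×5 = 179
  Shipping 255, fixed 402 → total 657.
  Any other capacity-feasible assignment to {D2, D3} ships for at least 255.
Compare {D1, D3}: its best feasible assignment gives total 761.
Compare {D1, D2, D3}: its best feasible assignment gives total 864.
Every other set of open sites that can feasibly serve all demand totals ≥ 761 even under its best assignment. Minimum: 657.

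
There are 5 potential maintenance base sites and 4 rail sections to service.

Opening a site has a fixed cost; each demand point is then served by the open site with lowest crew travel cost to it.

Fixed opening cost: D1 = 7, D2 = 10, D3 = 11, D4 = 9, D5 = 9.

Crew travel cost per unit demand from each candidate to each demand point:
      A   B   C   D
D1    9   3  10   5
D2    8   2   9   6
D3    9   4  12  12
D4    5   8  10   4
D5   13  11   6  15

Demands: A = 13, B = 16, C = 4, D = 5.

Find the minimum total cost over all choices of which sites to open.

169

Open {D2, D4, D5}: assign each demand point to its cheapest open site.
  A→D4 13×5=65, B→D2 16×2=32, C→D5 4×6=24, D→D4 5×4=20
  crew travel cost 141, fixed 28 → total 169.
Compare {D2, D4}: crew travel cost 153 + fixed 19 = 172.
Compare {D1, D2, D4, D5}: crew travel cost 141 + fixed 35 = 176.
Compare {D1, D2, D4}: crew travel cost 153 + fixed 26 = 179.
All other subsets cost ≥ 172. Minimum total cost: 169.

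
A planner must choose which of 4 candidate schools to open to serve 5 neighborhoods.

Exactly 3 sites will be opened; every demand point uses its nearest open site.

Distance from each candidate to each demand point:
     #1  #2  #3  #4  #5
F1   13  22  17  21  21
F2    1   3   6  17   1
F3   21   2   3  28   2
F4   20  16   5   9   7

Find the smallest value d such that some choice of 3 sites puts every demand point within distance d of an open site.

9

Open {F1, F2, F4}.
  Farthest demand point is #4 at distance 9 (to F4); all others are ≤ 9.
With {F2, F3, F4} the worst case is 9.
With {F1, F3, F4} the worst case is 13.
No size-3 selection achieves below 9.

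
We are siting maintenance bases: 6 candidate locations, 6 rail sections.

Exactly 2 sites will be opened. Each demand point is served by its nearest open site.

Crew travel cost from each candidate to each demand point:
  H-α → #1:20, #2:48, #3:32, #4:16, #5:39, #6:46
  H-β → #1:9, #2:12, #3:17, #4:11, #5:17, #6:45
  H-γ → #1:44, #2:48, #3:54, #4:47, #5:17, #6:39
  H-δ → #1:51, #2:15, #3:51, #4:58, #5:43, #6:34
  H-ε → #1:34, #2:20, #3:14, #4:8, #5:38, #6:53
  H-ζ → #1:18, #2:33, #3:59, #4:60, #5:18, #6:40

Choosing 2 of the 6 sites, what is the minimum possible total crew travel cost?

Open {H-β, H-δ}.
  #1→H-β 9, #2→H-β 12, #3→H-β 17, #4→H-β 11, #5→H-β 17, #6→H-δ 34  ⇒ total 100.
Compare {H-β, H-γ}: total 105.
Compare {H-β, H-ε}: total 105.
No size-2 selection does better; minimum is 100.

100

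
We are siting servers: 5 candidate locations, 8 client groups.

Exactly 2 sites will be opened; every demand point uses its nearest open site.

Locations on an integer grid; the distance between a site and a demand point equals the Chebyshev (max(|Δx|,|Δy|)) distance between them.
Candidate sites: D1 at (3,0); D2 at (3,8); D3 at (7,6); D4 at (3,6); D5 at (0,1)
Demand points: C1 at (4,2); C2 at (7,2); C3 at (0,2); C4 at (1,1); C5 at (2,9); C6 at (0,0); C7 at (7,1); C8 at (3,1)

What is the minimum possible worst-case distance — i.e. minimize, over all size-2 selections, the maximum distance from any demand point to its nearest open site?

4

Open {D1, D2}.
  Farthest demand point is C2 at distance 4 (to D1); all others are ≤ 4.
With {D1, D4} the worst case is 4.
With {D1, D3} the worst case is 5.
No size-2 selection achieves below 4.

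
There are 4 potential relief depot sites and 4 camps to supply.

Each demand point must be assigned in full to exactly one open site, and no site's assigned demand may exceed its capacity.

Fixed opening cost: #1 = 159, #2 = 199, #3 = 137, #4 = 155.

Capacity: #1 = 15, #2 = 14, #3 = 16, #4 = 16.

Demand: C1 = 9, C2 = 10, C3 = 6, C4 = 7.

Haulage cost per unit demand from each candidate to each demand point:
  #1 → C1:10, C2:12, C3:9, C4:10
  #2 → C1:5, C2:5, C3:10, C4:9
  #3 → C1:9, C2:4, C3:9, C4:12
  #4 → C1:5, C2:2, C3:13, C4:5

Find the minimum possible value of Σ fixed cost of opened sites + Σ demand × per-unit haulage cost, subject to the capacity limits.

Open {#3, #4}; cheapest assignment that respects the capacities:
  #3 (cap 16, load 16): C2, C3 — cost 10×4 + 6×9 = 94
  #4 (cap 16, load 16): C1, C4 — cost 9×5 + 7×5 = 80
  Shipping 174, fixed 292 → total 466.
  Any other capacity-feasible assignment to {#3, #4} ships for at least 174.
Compare {#1, #3, #4}: its best feasible assignment gives total 625.
Compare {#2, #3, #4}: its best feasible assignment gives total 665.
Every other set of open sites that can feasibly serve all demand totals ≥ 625 even under its best assignment. Minimum: 466.

466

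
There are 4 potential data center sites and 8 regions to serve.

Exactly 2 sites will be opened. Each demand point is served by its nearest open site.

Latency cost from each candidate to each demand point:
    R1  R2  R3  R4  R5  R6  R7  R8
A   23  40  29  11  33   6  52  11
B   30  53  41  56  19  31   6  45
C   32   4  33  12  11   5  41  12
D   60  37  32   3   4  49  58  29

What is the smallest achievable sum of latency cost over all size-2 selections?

113

Open {B, C}.
  R1→B 30, R2→C 4, R3→C 33, R4→C 12, R5→C 11, R6→C 5, R7→B 6, R8→C 12  ⇒ total 113.
Compare {C, D}: total 133.
Compare {A, C}: total 135.
No size-2 selection does better; minimum is 113.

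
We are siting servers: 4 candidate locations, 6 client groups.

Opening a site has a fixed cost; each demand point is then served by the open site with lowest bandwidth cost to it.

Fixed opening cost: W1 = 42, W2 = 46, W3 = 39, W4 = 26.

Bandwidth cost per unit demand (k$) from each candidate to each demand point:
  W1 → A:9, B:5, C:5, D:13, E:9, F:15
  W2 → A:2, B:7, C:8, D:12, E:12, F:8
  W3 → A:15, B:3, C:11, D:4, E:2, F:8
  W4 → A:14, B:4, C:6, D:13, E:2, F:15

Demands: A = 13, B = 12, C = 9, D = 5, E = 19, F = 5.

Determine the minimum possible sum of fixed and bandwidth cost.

317

Open {W2, W3}: assign each demand point to its cheapest open site.
  A→W2 13×2=26, B→W3 12×3=36, C→W2 9×8=72, D→W3 5×4=20, E→W3 19×2=38, F→W2 5×8=40
  bandwidth cost 232, fixed 85 → total 317.
Compare {W2, W3, W4}: bandwidth cost 214 + fixed 111 = 325.
Compare {W1, W2, W3}: bandwidth cost 205 + fixed 127 = 332.
Compare {W2, W4}: bandwidth cost 266 + fixed 72 = 338.
All other subsets cost ≥ 325. Minimum total cost: 317.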